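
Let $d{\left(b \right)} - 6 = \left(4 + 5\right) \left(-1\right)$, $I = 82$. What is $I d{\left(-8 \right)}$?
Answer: $-246$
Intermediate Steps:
$d{\left(b \right)} = -3$ ($d{\left(b \right)} = 6 + \left(4 + 5\right) \left(-1\right) = 6 + 9 \left(-1\right) = 6 - 9 = -3$)
$I d{\left(-8 \right)} = 82 \left(-3\right) = -246$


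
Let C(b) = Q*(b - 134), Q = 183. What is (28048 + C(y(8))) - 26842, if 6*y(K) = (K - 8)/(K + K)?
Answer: -23316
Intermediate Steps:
y(K) = (-8 + K)/(12*K) (y(K) = ((K - 8)/(K + K))/6 = ((-8 + K)/((2*K)))/6 = ((-8 + K)*(1/(2*K)))/6 = ((-8 + K)/(2*K))/6 = (-8 + K)/(12*K))
C(b) = -24522 + 183*b (C(b) = 183*(b - 134) = 183*(-134 + b) = -24522 + 183*b)
(28048 + C(y(8))) - 26842 = (28048 + (-24522 + 183*((1/12)*(-8 + 8)/8))) - 26842 = (28048 + (-24522 + 183*((1/12)*(⅛)*0))) - 26842 = (28048 + (-24522 + 183*0)) - 26842 = (28048 + (-24522 + 0)) - 26842 = (28048 - 24522) - 26842 = 3526 - 26842 = -23316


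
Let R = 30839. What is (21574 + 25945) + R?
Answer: 78358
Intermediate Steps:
(21574 + 25945) + R = (21574 + 25945) + 30839 = 47519 + 30839 = 78358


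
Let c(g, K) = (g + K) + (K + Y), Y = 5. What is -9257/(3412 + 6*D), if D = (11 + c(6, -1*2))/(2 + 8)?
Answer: -46285/17114 ≈ -2.7045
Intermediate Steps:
c(g, K) = 5 + g + 2*K (c(g, K) = (g + K) + (K + 5) = (K + g) + (5 + K) = 5 + g + 2*K)
D = 9/5 (D = (11 + (5 + 6 + 2*(-1*2)))/(2 + 8) = (11 + (5 + 6 + 2*(-2)))/10 = (11 + (5 + 6 - 4))*(⅒) = (11 + 7)*(⅒) = 18*(⅒) = 9/5 ≈ 1.8000)
-9257/(3412 + 6*D) = -9257/(3412 + 6*(9/5)) = -9257/(3412 + 54/5) = -9257/17114/5 = -9257*5/17114 = -46285/17114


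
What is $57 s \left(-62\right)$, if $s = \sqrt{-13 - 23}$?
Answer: $- 21204 i \approx - 21204.0 i$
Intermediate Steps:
$s = 6 i$ ($s = \sqrt{-36} = 6 i \approx 6.0 i$)
$57 s \left(-62\right) = 57 \cdot 6 i \left(-62\right) = 342 i \left(-62\right) = - 21204 i$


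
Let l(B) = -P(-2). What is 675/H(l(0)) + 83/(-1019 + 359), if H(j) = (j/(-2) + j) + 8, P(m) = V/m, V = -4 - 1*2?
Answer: 889921/8580 ≈ 103.72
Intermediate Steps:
V = -6 (V = -4 - 2 = -6)
P(m) = -6/m
l(B) = -3 (l(B) = -(-6)/(-2) = -(-6)*(-1)/2 = -1*3 = -3)
H(j) = 8 + j/2 (H(j) = (j*(-½) + j) + 8 = (-j/2 + j) + 8 = j/2 + 8 = 8 + j/2)
675/H(l(0)) + 83/(-1019 + 359) = 675/(8 + (½)*(-3)) + 83/(-1019 + 359) = 675/(8 - 3/2) + 83/(-660) = 675/(13/2) + 83*(-1/660) = 675*(2/13) - 83/660 = 1350/13 - 83/660 = 889921/8580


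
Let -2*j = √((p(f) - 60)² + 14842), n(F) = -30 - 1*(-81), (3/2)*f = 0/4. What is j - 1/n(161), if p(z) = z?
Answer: -1/51 - √18442/2 ≈ -67.920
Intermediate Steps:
f = 0 (f = 2*(0/4)/3 = 2*(0*(¼))/3 = (⅔)*0 = 0)
n(F) = 51 (n(F) = -30 + 81 = 51)
j = -√18442/2 (j = -√((0 - 60)² + 14842)/2 = -√((-60)² + 14842)/2 = -√(3600 + 14842)/2 = -√18442/2 ≈ -67.901)
j - 1/n(161) = -√18442/2 - 1/51 = -1/51 - √18442/2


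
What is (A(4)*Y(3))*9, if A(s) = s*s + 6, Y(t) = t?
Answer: 594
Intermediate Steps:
A(s) = 6 + s² (A(s) = s² + 6 = 6 + s²)
(A(4)*Y(3))*9 = ((6 + 4²)*3)*9 = ((6 + 16)*3)*9 = (22*3)*9 = 66*9 = 594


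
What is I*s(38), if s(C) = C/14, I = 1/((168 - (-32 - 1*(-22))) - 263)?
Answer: -19/595 ≈ -0.031933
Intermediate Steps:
I = -1/85 (I = 1/((168 - (-32 + 22)) - 263) = 1/((168 - 1*(-10)) - 263) = 1/((168 + 10) - 263) = 1/(178 - 263) = 1/(-85) = -1/85 ≈ -0.011765)
s(C) = C/14 (s(C) = C*(1/14) = C/14)
I*s(38) = -38/1190 = -1/85*19/7 = -19/595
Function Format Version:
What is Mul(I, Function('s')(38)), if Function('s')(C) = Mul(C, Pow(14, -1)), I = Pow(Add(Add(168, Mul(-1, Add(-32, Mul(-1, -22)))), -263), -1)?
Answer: Rational(-19, 595) ≈ -0.031933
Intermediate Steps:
I = Rational(-1, 85) (I = Pow(Add(Add(168, Mul(-1, Add(-32, 22))), -263), -1) = Pow(Add(Add(168, Mul(-1, -10)), -263), -1) = Pow(Add(Add(168, 10), -263), -1) = Pow(Add(178, -263), -1) = Pow(-85, -1) = Rational(-1, 85) ≈ -0.011765)
Function('s')(C) = Mul(Rational(1, 14), C) (Function('s')(C) = Mul(C, Rational(1, 14)) = Mul(Rational(1, 14), C))
Mul(I, Function('s')(38)) = Mul(Rational(-1, 85), Mul(Rational(1, 14), 38)) = Mul(Rational(-1, 85), Rational(19, 7)) = Rational(-19, 595)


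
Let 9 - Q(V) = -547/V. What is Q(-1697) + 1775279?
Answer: 3012663189/1697 ≈ 1.7753e+6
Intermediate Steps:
Q(V) = 9 + 547/V (Q(V) = 9 - (-547)/V = 9 + 547/V)
Q(-1697) + 1775279 = (9 + 547/(-1697)) + 1775279 = (9 + 547*(-1/1697)) + 1775279 = (9 - 547/1697) + 1775279 = 14726/1697 + 1775279 = 3012663189/1697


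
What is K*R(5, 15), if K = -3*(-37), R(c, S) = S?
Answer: 1665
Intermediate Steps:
K = 111
K*R(5, 15) = 111*15 = 1665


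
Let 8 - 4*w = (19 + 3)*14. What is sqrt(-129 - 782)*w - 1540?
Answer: -1540 - 75*I*sqrt(911) ≈ -1540.0 - 2263.7*I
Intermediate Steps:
w = -75 (w = 2 - (19 + 3)*14/4 = 2 - 11*14/2 = 2 - 1/4*308 = 2 - 77 = -75)
sqrt(-129 - 782)*w - 1540 = sqrt(-129 - 782)*(-75) - 1540 = sqrt(-911)*(-75) - 1540 = (I*sqrt(911))*(-75) - 1540 = -75*I*sqrt(911) - 1540 = -1540 - 75*I*sqrt(911)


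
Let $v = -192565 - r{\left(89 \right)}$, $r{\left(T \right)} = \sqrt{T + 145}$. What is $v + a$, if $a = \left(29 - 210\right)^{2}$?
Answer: $-159804 - 3 \sqrt{26} \approx -1.5982 \cdot 10^{5}$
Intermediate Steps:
$r{\left(T \right)} = \sqrt{145 + T}$
$a = 32761$ ($a = \left(-181\right)^{2} = 32761$)
$v = -192565 - 3 \sqrt{26}$ ($v = -192565 - \sqrt{145 + 89} = -192565 - \sqrt{234} = -192565 - 3 \sqrt{26} \approx -1.9258 \cdot 10^{5}$)
$v + a = \left(-192565 - 3 \sqrt{26}\right) + 32761 = -159804 - 3 \sqrt{26}$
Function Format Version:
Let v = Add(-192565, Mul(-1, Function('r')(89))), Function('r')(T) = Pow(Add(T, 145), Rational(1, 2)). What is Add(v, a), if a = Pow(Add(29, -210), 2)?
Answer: Add(-159804, Mul(-3, Pow(26, Rational(1, 2)))) ≈ -1.5982e+5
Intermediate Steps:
Function('r')(T) = Pow(Add(145, T), Rational(1, 2))
a = 32761 (a = Pow(-181, 2) = 32761)
v = Add(-192565, Mul(-3, Pow(26, Rational(1, 2)))) (v = Add(-192565, Mul(-1, Pow(Add(145, 89), Rational(1, 2)))) = Add(-192565, Mul(-1, Pow(234, Rational(1, 2)))) = Add(-192565, Mul(-1, Mul(3, Pow(26, Rational(1, 2))))) = Add(-192565, Mul(-3, Pow(26, Rational(1, 2)))) ≈ -1.9258e+5)
Add(v, a) = Add(Add(-192565, Mul(-3, Pow(26, Rational(1, 2)))), 32761) = Add(-159804, Mul(-3, Pow(26, Rational(1, 2))))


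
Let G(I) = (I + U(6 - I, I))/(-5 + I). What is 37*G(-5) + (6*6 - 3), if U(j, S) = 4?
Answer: 367/10 ≈ 36.700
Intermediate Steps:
G(I) = (4 + I)/(-5 + I) (G(I) = (I + 4)/(-5 + I) = (4 + I)/(-5 + I))
37*G(-5) + (6*6 - 3) = 37*((4 - 5)/(-5 - 5)) + (6*6 - 3) = 37*(-1/(-10)) + (36 - 3) = 37*(-1/10*(-1)) + 33 = 37*(1/10) + 33 = 37/10 + 33 = 367/10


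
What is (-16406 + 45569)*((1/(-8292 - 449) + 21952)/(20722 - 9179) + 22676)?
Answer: 66729040987939497/100897363 ≈ 6.6136e+8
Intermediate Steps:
(-16406 + 45569)*((1/(-8292 - 449) + 21952)/(20722 - 9179) + 22676) = 29163*((1/(-8741) + 21952)/11543 + 22676) = 29163*((-1/8741 + 21952)*(1/11543) + 22676) = 29163*((191882431/8741)*(1/11543) + 22676) = 29163*(191882431/100897363 + 22676) = 29163*(2288140485819/100897363) = 66729040987939497/100897363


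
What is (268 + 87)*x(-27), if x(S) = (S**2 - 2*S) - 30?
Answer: 267315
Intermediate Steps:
x(S) = -30 + S**2 - 2*S
(268 + 87)*x(-27) = (268 + 87)*(-30 + (-27)**2 - 2*(-27)) = 355*(-30 + 729 + 54) = 355*753 = 267315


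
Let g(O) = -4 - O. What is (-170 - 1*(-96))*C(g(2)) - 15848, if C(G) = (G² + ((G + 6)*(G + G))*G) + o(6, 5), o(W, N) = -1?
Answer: -18438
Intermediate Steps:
C(G) = -1 + G² + 2*G²*(6 + G) (C(G) = (G² + ((G + 6)*(G + G))*G) - 1 = (G² + ((6 + G)*(2*G))*G) - 1 = (G² + (2*G*(6 + G))*G) - 1 = (G² + 2*G²*(6 + G)) - 1 = -1 + G² + 2*G²*(6 + G))
(-170 - 1*(-96))*C(g(2)) - 15848 = (-170 - 1*(-96))*(-1 + 2*(-4 - 1*2)³ + 13*(-4 - 1*2)²) - 15848 = (-170 + 96)*(-1 + 2*(-4 - 2)³ + 13*(-4 - 2)²) - 15848 = -74*(-1 + 2*(-6)³ + 13*(-6)²) - 15848 = -74*(-1 + 2*(-216) + 13*36) - 15848 = -74*(-1 - 432 + 468) - 15848 = -74*35 - 15848 = -2590 - 15848 = -18438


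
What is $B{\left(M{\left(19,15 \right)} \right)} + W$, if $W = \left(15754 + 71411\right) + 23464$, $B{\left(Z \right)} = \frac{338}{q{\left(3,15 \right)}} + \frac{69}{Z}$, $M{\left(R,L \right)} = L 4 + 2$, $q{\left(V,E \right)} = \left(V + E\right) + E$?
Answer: $\frac{226370167}{2046} \approx 1.1064 \cdot 10^{5}$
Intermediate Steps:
$q{\left(V,E \right)} = V + 2 E$ ($q{\left(V,E \right)} = \left(E + V\right) + E = V + 2 E$)
$M{\left(R,L \right)} = 2 + 4 L$ ($M{\left(R,L \right)} = 4 L + 2 = 2 + 4 L$)
$B{\left(Z \right)} = \frac{338}{33} + \frac{69}{Z}$ ($B{\left(Z \right)} = \frac{338}{3 + 2 \cdot 15} + \frac{69}{Z} = \frac{338}{3 + 30} + \frac{69}{Z} = \frac{338}{33} + \frac{69}{Z}$)
$W = 110629$ ($W = 87165 + 23464 = 110629$)
$B{\left(M{\left(19,15 \right)} \right)} + W = \left(\frac{338}{33} + \frac{69}{2 + 4 \cdot 15}\right) + 110629 = \left(\frac{338}{33} + \frac{69}{2 + 60}\right) + 110629 = \left(\frac{338}{33} + \frac{69}{62}\right) + 110629 = \frac{23233}{2046} + 110629 = \frac{226370167}{2046}$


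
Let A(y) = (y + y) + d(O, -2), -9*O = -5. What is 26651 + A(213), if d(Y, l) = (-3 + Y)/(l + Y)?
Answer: 352023/13 ≈ 27079.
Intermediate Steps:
O = 5/9 (O = -⅑*(-5) = 5/9 ≈ 0.55556)
d(Y, l) = (-3 + Y)/(Y + l)
A(y) = 22/13 + 2*y (A(y) = (y + y) + (-3 + 5/9)/(5/9 - 2) = 2*y - 22/9/(-13/9) = 2*y - 9/13*(-22/9) = 2*y + 22/13 = 22/13 + 2*y)
26651 + A(213) = 26651 + (22/13 + 2*213) = 26651 + (22/13 + 426) = 26651 + 5560/13 = 352023/13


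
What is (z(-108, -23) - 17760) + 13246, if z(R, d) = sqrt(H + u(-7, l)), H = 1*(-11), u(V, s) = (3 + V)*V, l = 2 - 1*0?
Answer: -4514 + sqrt(17) ≈ -4509.9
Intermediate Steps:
l = 2 (l = 2 + 0 = 2)
u(V, s) = V*(3 + V)
H = -11
z(R, d) = sqrt(17) (z(R, d) = sqrt(-11 - 7*(3 - 7)) = sqrt(-11 - 7*(-4)) = sqrt(-11 + 28) = sqrt(17))
(z(-108, -23) - 17760) + 13246 = (sqrt(17) - 17760) + 13246 = (-17760 + sqrt(17)) + 13246 = -4514 + sqrt(17)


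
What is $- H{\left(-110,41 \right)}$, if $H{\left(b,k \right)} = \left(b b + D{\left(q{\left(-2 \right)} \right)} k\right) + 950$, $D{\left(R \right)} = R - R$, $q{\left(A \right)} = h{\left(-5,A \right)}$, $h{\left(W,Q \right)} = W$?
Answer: $-13050$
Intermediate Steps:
$q{\left(A \right)} = -5$
$D{\left(R \right)} = 0$
$H{\left(b,k \right)} = 950 + b^{2}$ ($H{\left(b,k \right)} = \left(b b + 0 k\right) + 950 = \left(b^{2} + 0\right) + 950 = b^{2} + 950 = 950 + b^{2}$)
$- H{\left(-110,41 \right)} = - (950 + \left(-110\right)^{2}) = - (950 + 12100) = \left(-1\right) 13050 = -13050$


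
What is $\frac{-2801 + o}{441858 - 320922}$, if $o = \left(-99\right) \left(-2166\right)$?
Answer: $\frac{211633}{120936} \approx 1.75$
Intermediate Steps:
$o = 214434$
$\frac{-2801 + o}{441858 - 320922} = \frac{-2801 + 214434}{441858 - 320922} = \frac{211633}{120936}$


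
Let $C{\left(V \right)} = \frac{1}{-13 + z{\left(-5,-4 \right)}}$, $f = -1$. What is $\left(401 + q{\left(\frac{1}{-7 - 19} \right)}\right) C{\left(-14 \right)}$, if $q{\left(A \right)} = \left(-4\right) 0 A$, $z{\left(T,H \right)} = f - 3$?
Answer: $- \frac{401}{17} \approx -23.588$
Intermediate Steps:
$z{\left(T,H \right)} = -4$ ($z{\left(T,H \right)} = -1 - 3 = -4$)
$C{\left(V \right)} = - \frac{1}{17}$ ($C{\left(V \right)} = \frac{1}{-13 - 4} = \frac{1}{-17} = - \frac{1}{17}$)
$q{\left(A \right)} = 0$ ($q{\left(A \right)} = 0 A = 0$)
$\left(401 + q{\left(\frac{1}{-7 - 19} \right)}\right) C{\left(-14 \right)} = \left(401 + 0\right) \left(- \frac{1}{17}\right) = 401 \left(- \frac{1}{17}\right) = - \frac{401}{17}$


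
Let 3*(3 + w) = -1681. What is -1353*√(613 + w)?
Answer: -451*√447 ≈ -9535.2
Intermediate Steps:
w = -1690/3 (w = -3 + (⅓)*(-1681) = -3 - 1681/3 = -1690/3 ≈ -563.33)
-1353*√(613 + w) = -1353*√(613 - 1690/3) = -451*√447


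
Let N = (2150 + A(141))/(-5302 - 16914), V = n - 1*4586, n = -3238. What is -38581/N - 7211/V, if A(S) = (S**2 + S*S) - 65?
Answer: 2235457799807/109136976 ≈ 20483.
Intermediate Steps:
A(S) = -65 + 2*S**2 (A(S) = (S**2 + S**2) - 65 = 2*S**2 - 65 = -65 + 2*S**2)
V = -7824 (V = -3238 - 1*4586 = -3238 - 4586 = -7824)
N = -41847/22216 (N = (2150 + (-65 + 2*141**2))/(-5302 - 16914) = (2150 + (-65 + 2*19881))/(-22216) = (2150 + (-65 + 39762))*(-1/22216) = (2150 + 39697)*(-1/22216) = 41847*(-1/22216) = -41847/22216 ≈ -1.8836)
-38581/N - 7211/V = -38581/(-41847/22216) - 7211/(-7824) = -38581*(-22216/41847) - 7211*(-1/7824) = 857115496/41847 + 7211/7824 = 2235457799807/109136976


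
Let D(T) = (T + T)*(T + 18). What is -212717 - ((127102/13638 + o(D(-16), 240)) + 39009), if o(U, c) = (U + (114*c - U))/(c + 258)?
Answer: -142507495675/565977 ≈ -2.5179e+5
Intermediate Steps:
D(T) = 2*T*(18 + T) (D(T) = (2*T)*(18 + T) = 2*T*(18 + T))
o(U, c) = 114*c/(258 + c) (o(U, c) = (U + (-U + 114*c))/(258 + c) = (114*c)/(258 + c) = 114*c/(258 + c))
-212717 - ((127102/13638 + o(D(-16), 240)) + 39009) = -212717 - ((127102/13638 + 114*240/(258 + 240)) + 39009) = -212717 - ((127102*(1/13638) + 114*240/498) + 39009) = -212717 - ((63551/6819 + 114*240*(1/498)) + 39009) = -212717 - ((63551/6819 + 4560/83) + 39009) = -212717 - (36369373/565977 + 39009) = -212717 - 1*22114566166/565977 = -212717 - 22114566166/565977 = -142507495675/565977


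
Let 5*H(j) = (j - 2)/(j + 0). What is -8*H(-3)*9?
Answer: -24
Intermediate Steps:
H(j) = (-2 + j)/(5*j) (H(j) = ((j - 2)/(j + 0))/5 = ((-2 + j)/j)/5 = (-2 + j)/(5*j))
-8*H(-3)*9 = -8*(-2 - 3)/(5*(-3))*9 = -8*(-1)*(-5)/(5*3)*9 = -8*⅓*9 = -8/3*9 = -24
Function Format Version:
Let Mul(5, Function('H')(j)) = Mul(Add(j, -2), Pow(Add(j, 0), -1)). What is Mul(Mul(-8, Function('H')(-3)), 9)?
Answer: -24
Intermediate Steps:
Function('H')(j) = Mul(Rational(1, 5), Pow(j, -1), Add(-2, j)) (Function('H')(j) = Mul(Rational(1, 5), Mul(Add(j, -2), Pow(Add(j, 0), -1))) = Mul(Rational(1, 5), Mul(Add(-2, j), Pow(j, -1))) = Mul(Rational(1, 5), Mul(Pow(j, -1), Add(-2, j))) = Mul(Rational(1, 5), Pow(j, -1), Add(-2, j)))
Mul(Mul(-8, Function('H')(-3)), 9) = Mul(Mul(-8, Mul(Rational(1, 5), Pow(-3, -1), Add(-2, -3))), 9) = Mul(Mul(-8, Mul(Rational(1, 5), Rational(-1, 3), -5)), 9) = Mul(Mul(-8, Rational(1, 3)), 9) = Mul(Rational(-8, 3), 9) = -24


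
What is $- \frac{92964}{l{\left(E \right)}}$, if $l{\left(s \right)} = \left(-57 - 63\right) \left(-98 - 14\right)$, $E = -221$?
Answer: $- \frac{7747}{1120} \approx -6.917$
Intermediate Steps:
$l{\left(s \right)} = 13440$ ($l{\left(s \right)} = \left(-120\right) \left(-112\right) = 13440$)
$- \frac{92964}{l{\left(E \right)}} = - \frac{92964}{13440} = \left(-92964\right) \frac{1}{13440} = - \frac{7747}{1120}$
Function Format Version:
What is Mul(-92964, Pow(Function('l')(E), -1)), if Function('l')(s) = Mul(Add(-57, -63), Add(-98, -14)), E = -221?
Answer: Rational(-7747, 1120) ≈ -6.9170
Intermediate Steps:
Function('l')(s) = 13440 (Function('l')(s) = Mul(-120, -112) = 13440)
Mul(-92964, Pow(Function('l')(E), -1)) = Mul(-92964, Pow(13440, -1)) = Mul(-92964, Rational(1, 13440)) = Rational(-7747, 1120)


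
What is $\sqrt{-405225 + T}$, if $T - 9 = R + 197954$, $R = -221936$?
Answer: $i \sqrt{429198} \approx 655.13 i$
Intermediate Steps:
$T = -23973$ ($T = 9 + \left(-221936 + 197954\right) = 9 - 23982 = -23973$)
$\sqrt{-405225 + T} = \sqrt{-405225 - 23973} = \sqrt{-429198} = i \sqrt{429198}$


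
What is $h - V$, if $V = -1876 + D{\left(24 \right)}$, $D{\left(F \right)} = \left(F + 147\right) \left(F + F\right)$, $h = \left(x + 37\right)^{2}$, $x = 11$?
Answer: $-4028$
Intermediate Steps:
$h = 2304$ ($h = \left(11 + 37\right)^{2} = 48^{2} = 2304$)
$D{\left(F \right)} = 2 F \left(147 + F\right)$ ($D{\left(F \right)} = \left(147 + F\right) 2 F = 2 F \left(147 + F\right)$)
$V = 6332$ ($V = -1876 + 2 \cdot 24 \left(147 + 24\right) = -1876 + 2 \cdot 24 \cdot 171 = -1876 + 8208 = 6332$)
$h - V = 2304 - 6332 = -4028$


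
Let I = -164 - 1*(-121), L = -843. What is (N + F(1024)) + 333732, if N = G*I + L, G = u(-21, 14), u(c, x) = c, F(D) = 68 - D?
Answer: 332836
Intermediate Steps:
I = -43 (I = -164 + 121 = -43)
G = -21
N = 60 (N = -21*(-43) - 843 = 903 - 843 = 60)
(N + F(1024)) + 333732 = (60 + (68 - 1*1024)) + 333732 = (60 + (68 - 1024)) + 333732 = (60 - 956) + 333732 = -896 + 333732 = 332836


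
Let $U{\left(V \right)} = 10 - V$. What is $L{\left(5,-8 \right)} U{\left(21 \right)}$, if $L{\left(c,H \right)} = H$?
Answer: $88$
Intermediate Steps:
$L{\left(5,-8 \right)} U{\left(21 \right)} = - 8 \left(10 - 21\right) = \left(-8\right) \left(-11\right) = 88$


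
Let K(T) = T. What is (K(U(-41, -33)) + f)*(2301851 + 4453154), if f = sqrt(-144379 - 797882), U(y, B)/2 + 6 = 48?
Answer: 567420420 + 6755005*I*sqrt(942261) ≈ 5.6742e+8 + 6.5571e+9*I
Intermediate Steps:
U(y, B) = 84 (U(y, B) = -12 + 2*48 = -12 + 96 = 84)
f = I*sqrt(942261) (f = sqrt(-942261) = I*sqrt(942261) ≈ 970.7*I)
(K(U(-41, -33)) + f)*(2301851 + 4453154) = (84 + I*sqrt(942261))*(2301851 + 4453154) = (84 + I*sqrt(942261))*6755005 = 567420420 + 6755005*I*sqrt(942261)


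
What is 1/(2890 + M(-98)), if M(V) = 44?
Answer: 1/2934 ≈ 0.00034083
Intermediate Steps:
1/(2890 + M(-98)) = 1/(2890 + 44) = 1/2934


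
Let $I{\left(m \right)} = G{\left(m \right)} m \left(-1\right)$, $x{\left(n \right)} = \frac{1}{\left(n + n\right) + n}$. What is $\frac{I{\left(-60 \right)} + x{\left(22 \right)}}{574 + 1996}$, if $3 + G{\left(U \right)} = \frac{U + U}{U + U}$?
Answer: $- \frac{7919}{169620} \approx -0.046687$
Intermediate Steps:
$G{\left(U \right)} = -2$ ($G{\left(U \right)} = -3 + \frac{U + U}{U + U} = -3 + \frac{2 U}{2 U} = -3 + 2 U \frac{1}{2 U} = -3 + 1 = -2$)
$x{\left(n \right)} = \frac{1}{3 n}$ ($x{\left(n \right)} = \frac{1}{2 n + n} = \frac{1}{3 n}$)
$I{\left(m \right)} = 2 m$ ($I{\left(m \right)} = - 2 m \left(-1\right) = 2 m$)
$\frac{I{\left(-60 \right)} + x{\left(22 \right)}}{574 + 1996} = \frac{2 \left(-60\right) + \frac{1}{3 \cdot 22}}{574 + 1996} = \frac{-120 + \frac{1}{3} \cdot \frac{1}{22}}{2570} = \left(-120 + \frac{1}{66}\right) \frac{1}{2570} = \left(- \frac{7919}{66}\right) \frac{1}{2570} = - \frac{7919}{169620}$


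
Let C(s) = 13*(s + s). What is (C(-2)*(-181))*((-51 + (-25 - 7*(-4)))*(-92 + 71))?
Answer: 9487296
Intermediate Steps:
C(s) = 26*s (C(s) = 13*(2*s) = 26*s)
(C(-2)*(-181))*((-51 + (-25 - 7*(-4)))*(-92 + 71)) = ((26*(-2))*(-181))*((-51 + (-25 - 7*(-4)))*(-92 + 71)) = (-52*(-181))*((-51 + (-25 - 1*(-28)))*(-21)) = 9412*((-51 + (-25 + 28))*(-21)) = 9412*((-51 + 3)*(-21)) = 9412*(-48*(-21)) = 9412*1008 = 9487296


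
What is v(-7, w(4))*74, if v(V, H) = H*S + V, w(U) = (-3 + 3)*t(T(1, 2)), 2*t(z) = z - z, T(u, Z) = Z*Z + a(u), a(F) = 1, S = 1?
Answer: -518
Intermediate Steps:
T(u, Z) = 1 + Z² (T(u, Z) = Z*Z + 1 = Z² + 1 = 1 + Z²)
t(z) = 0 (t(z) = (z - z)/2 = (½)*0 = 0)
w(U) = 0 (w(U) = (-3 + 3)*0 = 0*0 = 0)
v(V, H) = H + V (v(V, H) = H*1 + V = H + V)
v(-7, w(4))*74 = (0 - 7)*74 = -7*74 = -518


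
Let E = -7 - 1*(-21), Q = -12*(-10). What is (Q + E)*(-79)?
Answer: -10586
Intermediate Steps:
Q = 120
E = 14 (E = -7 + 21 = 14)
(Q + E)*(-79) = (120 + 14)*(-79) = 134*(-79) = -10586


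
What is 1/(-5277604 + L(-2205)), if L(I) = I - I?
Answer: -1/5277604 ≈ -1.8948e-7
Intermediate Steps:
L(I) = 0
1/(-5277604 + L(-2205)) = 1/(-5277604 + 0) = 1/(-5277604) = -1/5277604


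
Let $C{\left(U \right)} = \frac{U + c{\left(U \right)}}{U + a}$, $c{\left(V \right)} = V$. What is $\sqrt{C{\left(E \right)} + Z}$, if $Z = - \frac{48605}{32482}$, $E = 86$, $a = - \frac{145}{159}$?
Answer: $\frac{\sqrt{101398760842963798}}{439448978} \approx 0.72462$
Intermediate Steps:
$a = - \frac{145}{159}$ ($a = \left(-145\right) \frac{1}{159} = - \frac{145}{159} \approx -0.91195$)
$Z = - \frac{48605}{32482}$ ($Z = \left(-48605\right) \frac{1}{32482} = - \frac{48605}{32482} \approx -1.4964$)
$C{\left(U \right)} = \frac{2 U}{- \frac{145}{159} + U}$ ($C{\left(U \right)} = \frac{U + U}{U - \frac{145}{159}} = \frac{2 U}{- \frac{145}{159} + U}$)
$\sqrt{C{\left(E \right)} + Z} = \sqrt{318 \cdot 86 \frac{1}{-145 + 159 \cdot 86} - \frac{48605}{32482}} = \sqrt{318 \cdot 86 \frac{1}{-145 + 13674} - \frac{48605}{32482}} = \sqrt{318 \cdot 86 \cdot \frac{1}{13529} - \frac{48605}{32482}} = \sqrt{\frac{27348}{13529} - \frac{48605}{32482}} = \sqrt{\frac{230740691}{439448978}} = \frac{\sqrt{101398760842963798}}{439448978}$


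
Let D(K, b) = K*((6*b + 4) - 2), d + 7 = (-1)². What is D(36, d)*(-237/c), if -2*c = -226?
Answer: 290088/113 ≈ 2567.1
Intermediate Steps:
c = 113 (c = -½*(-226) = 113)
d = -6 (d = -7 + (-1)² = -7 + 1 = -6)
D(K, b) = K*(2 + 6*b) (D(K, b) = K*((4 + 6*b) - 2) = K*(2 + 6*b))
D(36, d)*(-237/c) = (2*36*(1 + 3*(-6)))*(-237/113) = (2*36*(1 - 18))*(-237*1/113) = (2*36*(-17))*(-237/113) = -1224*(-237/113) = 290088/113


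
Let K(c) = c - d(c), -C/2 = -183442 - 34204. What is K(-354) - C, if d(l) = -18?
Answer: -435628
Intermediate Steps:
C = 435292 (C = -2*(-183442 - 34204) = -2*(-217646) = 435292)
K(c) = 18 + c (K(c) = c - 1*(-18) = c + 18 = 18 + c)
K(-354) - C = (18 - 354) - 1*435292 = -336 - 435292 = -435628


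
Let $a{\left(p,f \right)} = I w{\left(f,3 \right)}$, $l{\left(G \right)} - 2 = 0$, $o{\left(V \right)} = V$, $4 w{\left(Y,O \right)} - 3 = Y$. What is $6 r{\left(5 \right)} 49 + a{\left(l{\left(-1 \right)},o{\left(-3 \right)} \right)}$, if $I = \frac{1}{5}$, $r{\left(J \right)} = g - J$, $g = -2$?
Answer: $-2058$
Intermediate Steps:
$w{\left(Y,O \right)} = \frac{3}{4} + \frac{Y}{4}$
$r{\left(J \right)} = -2 - J$
$l{\left(G \right)} = 2$ ($l{\left(G \right)} = 2 + 0 = 2$)
$I = \frac{1}{5} \approx 0.2$
$a{\left(p,f \right)} = \frac{3}{20} + \frac{f}{20}$ ($a{\left(p,f \right)} = \frac{\frac{3}{4} + \frac{f}{4}}{5} = \frac{3}{20} + \frac{f}{20}$)
$6 r{\left(5 \right)} 49 + a{\left(l{\left(-1 \right)},o{\left(-3 \right)} \right)} = 6 \left(-2 - 5\right) 49 + \left(\frac{3}{20} + \frac{1}{20} \left(-3\right)\right) = 6 \left(-2 - 5\right) 49 + \left(\frac{3}{20} - \frac{3}{20}\right) = 6 \left(-7\right) 49 + 0 = \left(-42\right) 49 + 0 = -2058 + 0 = -2058$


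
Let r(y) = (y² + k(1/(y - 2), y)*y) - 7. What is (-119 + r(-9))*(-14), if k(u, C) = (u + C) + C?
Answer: -18144/11 ≈ -1649.5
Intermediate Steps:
k(u, C) = u + 2*C (k(u, C) = (C + u) + C = u + 2*C)
r(y) = -7 + y² + y*(1/(-2 + y) + 2*y) (r(y) = (y² + (1/(y - 2) + 2*y)*y) - 7 = (y² + (1/(-2 + y) + 2*y)*y) - 7 = (y² + y*(1/(-2 + y) + 2*y)) - 7 = -7 + y² + y*(1/(-2 + y) + 2*y))
(-119 + r(-9))*(-14) = (-119 + (14 - 6*(-9) - 6*(-9)² + 3*(-9)³)/(-2 - 9))*(-14) = (-119 + (14 + 54 - 6*81 + 3*(-729))/(-11))*(-14) = (-119 - (14 + 54 - 486 - 2187)/11)*(-14) = (-119 - 1/11*(-2605))*(-14) = (-119 + 2605/11)*(-14) = (1296/11)*(-14) = -18144/11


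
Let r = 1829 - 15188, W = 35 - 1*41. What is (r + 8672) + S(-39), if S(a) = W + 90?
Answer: -4603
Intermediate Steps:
W = -6 (W = 35 - 41 = -6)
r = -13359
S(a) = 84 (S(a) = -6 + 90 = 84)
(r + 8672) + S(-39) = (-13359 + 8672) + 84 = -4687 + 84 = -4603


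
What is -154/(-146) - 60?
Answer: -4303/73 ≈ -58.945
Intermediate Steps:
-154/(-146) - 60 = -154*(-1/146) - 60 = 77/73 - 60 = -4303/73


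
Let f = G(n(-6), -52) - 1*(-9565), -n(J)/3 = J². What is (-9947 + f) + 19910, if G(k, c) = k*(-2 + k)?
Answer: 31408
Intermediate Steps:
n(J) = -3*J²
f = 21445 (f = (-3*(-6)²)*(-2 - 3*(-6)²) - 1*(-9565) = (-3*36)*(-2 - 3*36) + 9565 = -108*(-2 - 108) + 9565 = -108*(-110) + 9565 = 11880 + 9565 = 21445)
(-9947 + f) + 19910 = (-9947 + 21445) + 19910 = 11498 + 19910 = 31408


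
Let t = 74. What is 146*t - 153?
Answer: 10651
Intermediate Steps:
146*t - 153 = 146*74 - 153 = 10804 - 153 = 10651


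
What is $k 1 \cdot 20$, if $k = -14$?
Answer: $-280$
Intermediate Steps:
$k 1 \cdot 20 = \left(-14\right) 1 \cdot 20 = \left(-14\right) 20 = -280$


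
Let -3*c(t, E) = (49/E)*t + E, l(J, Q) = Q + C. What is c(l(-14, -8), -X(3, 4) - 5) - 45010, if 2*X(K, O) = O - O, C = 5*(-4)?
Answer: -225499/5 ≈ -45100.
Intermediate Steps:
C = -20
X(K, O) = 0 (X(K, O) = (O - O)/2 = (½)*0 = 0)
l(J, Q) = -20 + Q (l(J, Q) = Q - 20 = -20 + Q)
c(t, E) = -E/3 - 49*t/(3*E) (c(t, E) = -((49/E)*t + E)/3 = -(49*t/E + E)/3 = -(E + 49*t/E)/3 = -E/3 - 49*t/(3*E))
c(l(-14, -8), -X(3, 4) - 5) - 45010 = (-(-1*0 - 5)² - 49*(-20 - 8))/(3*(-1*0 - 5)) - 45010 = (-(0 - 5)² - 49*(-28))/(3*(0 - 5)) - 45010 = (⅓)*(-1*(-5)² + 1372)/(-5) - 45010 = (⅓)*(-⅕)*(-1*25 + 1372) - 45010 = (⅓)*(-⅕)*(-25 + 1372) - 45010 = (⅓)*(-⅕)*1347 - 45010 = -449/5 - 45010 = -225499/5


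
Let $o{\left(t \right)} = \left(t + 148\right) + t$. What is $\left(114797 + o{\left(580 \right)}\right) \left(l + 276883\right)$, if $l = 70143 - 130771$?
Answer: $25108286775$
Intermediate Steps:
$o{\left(t \right)} = 148 + 2 t$ ($o{\left(t \right)} = \left(148 + t\right) + t = 148 + 2 t$)
$l = -60628$ ($l = 70143 - 130771 = -60628$)
$\left(114797 + o{\left(580 \right)}\right) \left(l + 276883\right) = \left(114797 + \left(148 + 2 \cdot 580\right)\right) \left(-60628 + 276883\right) = \left(114797 + \left(148 + 1160\right)\right) 216255 = \left(114797 + 1308\right) 216255 = 116105 \cdot 216255 = 25108286775$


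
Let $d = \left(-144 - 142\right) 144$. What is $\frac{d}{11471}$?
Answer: $- \frac{41184}{11471} \approx -3.5903$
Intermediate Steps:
$d = -41184$ ($d = \left(-286\right) 144 = -41184$)
$\frac{d}{11471} = - \frac{41184}{11471}$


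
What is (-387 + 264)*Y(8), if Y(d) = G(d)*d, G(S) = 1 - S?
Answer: 6888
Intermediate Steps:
Y(d) = d*(1 - d) (Y(d) = (1 - d)*d = d*(1 - d))
(-387 + 264)*Y(8) = (-387 + 264)*(8*(1 - 1*8)) = -984*(1 - 8) = -984*(-7) = -123*(-56) = 6888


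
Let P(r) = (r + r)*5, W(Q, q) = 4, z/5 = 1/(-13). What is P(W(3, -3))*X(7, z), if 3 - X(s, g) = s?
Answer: -160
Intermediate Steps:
z = -5/13 (z = 5*(1/(-13)) = 5*(1*(-1/13)) = 5*(-1/13) = -5/13 ≈ -0.38462)
X(s, g) = 3 - s
P(r) = 10*r (P(r) = (2*r)*5 = 10*r)
P(W(3, -3))*X(7, z) = (10*4)*(3 - 1*7) = 40*(3 - 7) = 40*(-4) = -160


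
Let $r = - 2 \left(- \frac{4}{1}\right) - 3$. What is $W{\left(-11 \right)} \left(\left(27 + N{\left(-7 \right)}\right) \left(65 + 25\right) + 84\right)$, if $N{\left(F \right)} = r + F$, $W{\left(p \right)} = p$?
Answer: $-25674$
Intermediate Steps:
$r = 5$ ($r = - 2 \left(\left(-4\right) 1\right) - 3 = \left(-2\right) \left(-4\right) - 3 = 8 - 3 = 5$)
$N{\left(F \right)} = 5 + F$
$W{\left(-11 \right)} \left(\left(27 + N{\left(-7 \right)}\right) \left(65 + 25\right) + 84\right) = - 11 \left(\left(27 + \left(5 - 7\right)\right) \left(65 + 25\right) + 84\right) = - 11 \left(\left(27 - 2\right) 90 + 84\right) = - 11 \left(25 \cdot 90 + 84\right) = - 11 \left(2250 + 84\right) = \left(-11\right) 2334 = -25674$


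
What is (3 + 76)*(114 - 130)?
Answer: -1264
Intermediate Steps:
(3 + 76)*(114 - 130) = 79*(-16) = -1264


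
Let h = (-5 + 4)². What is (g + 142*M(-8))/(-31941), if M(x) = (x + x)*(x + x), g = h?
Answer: -36353/31941 ≈ -1.1381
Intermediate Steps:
h = 1 (h = (-1)² = 1)
g = 1
M(x) = 4*x² (M(x) = (2*x)*(2*x) = 4*x²)
(g + 142*M(-8))/(-31941) = (1 + 142*(4*(-8)²))/(-31941) = (1 + 142*(4*64))*(-1/31941) = (1 + 142*256)*(-1/31941) = (1 + 36352)*(-1/31941) = 36353*(-1/31941) = -36353/31941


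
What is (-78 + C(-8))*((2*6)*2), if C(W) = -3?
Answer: -1944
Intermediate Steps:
(-78 + C(-8))*((2*6)*2) = (-78 - 3)*((2*6)*2) = -972*2 = -81*24 = -1944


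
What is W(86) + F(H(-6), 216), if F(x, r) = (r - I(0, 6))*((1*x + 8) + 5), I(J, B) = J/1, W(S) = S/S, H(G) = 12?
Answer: 5401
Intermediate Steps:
W(S) = 1
I(J, B) = J (I(J, B) = J*1 = J)
F(x, r) = r*(13 + x) (F(x, r) = (r - 1*0)*((1*x + 8) + 5) = (r + 0)*((x + 8) + 5) = r*((8 + x) + 5) = r*(13 + x))
W(86) + F(H(-6), 216) = 1 + 216*(13 + 12) = 1 + 216*25 = 1 + 5400 = 5401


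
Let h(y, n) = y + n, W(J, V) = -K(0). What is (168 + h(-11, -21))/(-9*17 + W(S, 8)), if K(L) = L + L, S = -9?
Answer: -8/9 ≈ -0.88889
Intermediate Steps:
K(L) = 2*L
W(J, V) = 0 (W(J, V) = -2*0 = -1*0 = 0)
h(y, n) = n + y
(168 + h(-11, -21))/(-9*17 + W(S, 8)) = (168 + (-21 - 11))/(-9*17 + 0) = (168 - 32)/(-153 + 0) = 136/(-153) = 136*(-1/153) = -8/9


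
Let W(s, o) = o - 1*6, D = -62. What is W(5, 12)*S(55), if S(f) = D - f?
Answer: -702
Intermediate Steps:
W(s, o) = -6 + o (W(s, o) = o - 6 = -6 + o)
S(f) = -62 - f
W(5, 12)*S(55) = (-6 + 12)*(-62 - 1*55) = 6*(-62 - 55) = 6*(-117) = -702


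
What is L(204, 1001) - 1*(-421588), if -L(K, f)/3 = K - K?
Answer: 421588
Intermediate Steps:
L(K, f) = 0 (L(K, f) = -3*(K - K) = -3*0 = 0)
L(204, 1001) - 1*(-421588) = 0 - 1*(-421588) = 0 + 421588 = 421588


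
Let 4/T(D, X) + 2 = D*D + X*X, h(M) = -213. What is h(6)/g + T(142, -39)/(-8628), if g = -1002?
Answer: 3320686067/15621257154 ≈ 0.21257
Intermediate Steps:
T(D, X) = 4/(-2 + D² + X²) (T(D, X) = 4/(-2 + (D*D + X*X)) = 4/(-2 + (D² + X²)) = 4/(-2 + D² + X²))
h(6)/g + T(142, -39)/(-8628) = -213/(-1002) + (4/(-2 + 142² + (-39)²))/(-8628) = -213*(-1/1002) + (4/(-2 + 20164 + 1521))*(-1/8628) = 71/334 + (4/21683)*(-1/8628) = 71/334 - 1/46770231 = 3320686067/15621257154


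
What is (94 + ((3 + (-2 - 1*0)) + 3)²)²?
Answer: 12100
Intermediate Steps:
(94 + ((3 + (-2 - 1*0)) + 3)²)² = (94 + ((3 + (-2 + 0)) + 3)²)² = (94 + ((3 - 2) + 3)²)² = (94 + (1 + 3)²)² = (94 + 4²)² = (94 + 16)² = 110² = 12100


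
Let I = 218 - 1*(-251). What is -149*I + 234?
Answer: -69647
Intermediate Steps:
I = 469 (I = 218 + 251 = 469)
-149*I + 234 = -149*469 + 234 = -69881 + 234 = -69647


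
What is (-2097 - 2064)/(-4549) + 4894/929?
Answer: 26128375/4226021 ≈ 6.1827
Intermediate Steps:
(-2097 - 2064)/(-4549) + 4894/929 = -4161*(-1/4549) + 4894*(1/929) = 4161/4549 + 4894/929 = 26128375/4226021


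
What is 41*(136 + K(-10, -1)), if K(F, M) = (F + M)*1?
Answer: 5125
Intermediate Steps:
K(F, M) = F + M
41*(136 + K(-10, -1)) = 41*(136 + (-10 - 1)) = 41*(136 - 11) = 41*125 = 5125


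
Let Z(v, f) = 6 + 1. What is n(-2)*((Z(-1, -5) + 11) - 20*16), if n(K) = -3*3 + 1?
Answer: 2416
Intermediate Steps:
Z(v, f) = 7
n(K) = -8 (n(K) = -9 + 1 = -8)
n(-2)*((Z(-1, -5) + 11) - 20*16) = -8*((7 + 11) - 20*16) = -8*(18 - 320) = -8*(-302) = 2416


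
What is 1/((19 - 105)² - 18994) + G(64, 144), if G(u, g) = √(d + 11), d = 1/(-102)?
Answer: -1/11598 + √114342/102 ≈ 3.3151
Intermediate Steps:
d = -1/102 ≈ -0.0098039
G(u, g) = √114342/102 (G(u, g) = √(-1/102 + 11) = √(1121/102) = √114342/102)
1/((19 - 105)² - 18994) + G(64, 144) = 1/((19 - 105)² - 18994) + √114342/102 = 1/((-86)² - 18994) + √114342/102 = 1/(7396 - 18994) + √114342/102 = 1/(-11598) + √114342/102 = -1/11598 + √114342/102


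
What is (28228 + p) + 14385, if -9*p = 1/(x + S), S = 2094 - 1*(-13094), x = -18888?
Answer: 1419012901/33300 ≈ 42613.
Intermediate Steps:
S = 15188 (S = 2094 + 13094 = 15188)
p = 1/33300 (p = -1/(9*(-18888 + 15188)) = -⅑/(-3700) = -⅑*(-1/3700) = 1/33300 ≈ 3.0030e-5)
(28228 + p) + 14385 = (28228 + 1/33300) + 14385 = 939992401/33300 + 14385 = 1419012901/33300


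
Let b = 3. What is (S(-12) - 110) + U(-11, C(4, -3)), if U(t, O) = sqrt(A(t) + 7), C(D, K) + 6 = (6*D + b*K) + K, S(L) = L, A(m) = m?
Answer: -122 + 2*I ≈ -122.0 + 2.0*I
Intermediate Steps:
C(D, K) = -6 + 4*K + 6*D (C(D, K) = -6 + ((6*D + 3*K) + K) = -6 + ((3*K + 6*D) + K) = -6 + (4*K + 6*D) = -6 + 4*K + 6*D)
U(t, O) = sqrt(7 + t) (U(t, O) = sqrt(t + 7) = sqrt(7 + t))
(S(-12) - 110) + U(-11, C(4, -3)) = (-12 - 110) + sqrt(7 - 11) = -122 + sqrt(-4) = -122 + 2*I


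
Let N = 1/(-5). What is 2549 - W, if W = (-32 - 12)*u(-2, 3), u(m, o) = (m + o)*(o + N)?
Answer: 13361/5 ≈ 2672.2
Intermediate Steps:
N = -1/5 (N = 1*(-1/5) = -1/5 ≈ -0.20000)
u(m, o) = (-1/5 + o)*(m + o) (u(m, o) = (m + o)*(o - 1/5) = (m + o)*(-1/5 + o) = (-1/5 + o)*(m + o))
W = -616/5 (W = (-32 - 12)*(3**2 - 1/5*(-2) - 1/5*3 - 2*3) = -44*(9 + 2/5 - 3/5 - 6) = -44*14/5 = -616/5 ≈ -123.20)
2549 - W = 2549 - 1*(-616/5) = 2549 + 616/5 = 13361/5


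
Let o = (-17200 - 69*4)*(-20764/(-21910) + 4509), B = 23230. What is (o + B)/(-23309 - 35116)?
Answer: 287724369134/213348625 ≈ 1348.6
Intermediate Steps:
o = -863427592052/10955 (o = (-17200 - 276)*(-20764*(-1/21910) + 4509) = -17476*(10382/10955 + 4509) = -17476*49406477/10955 = -863427592052/10955 ≈ -7.8816e+7)
(o + B)/(-23309 - 35116) = (-863427592052/10955 + 23230)/(-23309 - 35116) = -863173107402/10955/(-58425) = -863173107402/10955*(-1/58425) = 287724369134/213348625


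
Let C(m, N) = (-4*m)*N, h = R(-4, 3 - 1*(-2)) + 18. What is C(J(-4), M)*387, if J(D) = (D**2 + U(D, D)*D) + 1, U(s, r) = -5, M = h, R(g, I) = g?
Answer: -801864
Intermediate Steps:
h = 14 (h = -4 + 18 = 14)
M = 14
J(D) = 1 + D**2 - 5*D (J(D) = (D**2 - 5*D) + 1 = 1 + D**2 - 5*D)
C(m, N) = -4*N*m
C(J(-4), M)*387 = -4*14*(1 + (-4)**2 - 5*(-4))*387 = -4*14*(1 + 16 + 20)*387 = -4*14*37*387 = -2072*387 = -801864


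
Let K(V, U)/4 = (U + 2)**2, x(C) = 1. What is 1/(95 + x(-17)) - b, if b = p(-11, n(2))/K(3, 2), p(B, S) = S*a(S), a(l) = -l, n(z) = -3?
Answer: 29/192 ≈ 0.15104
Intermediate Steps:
K(V, U) = 4*(2 + U)**2 (K(V, U) = 4*(U + 2)**2 = 4*(2 + U)**2)
p(B, S) = -S**2 (p(B, S) = S*(-S) = -S**2)
b = -9/64 (b = (-1*(-3)**2)/((4*(2 + 2)**2)) = (-1*9)/((4*4**2)) = -9/(4*16) = -9/64 ≈ -0.14063)
1/(95 + x(-17)) - b = 1/(95 + 1) - 1*(-9/64) = 1/96 + 9/64 = 29/192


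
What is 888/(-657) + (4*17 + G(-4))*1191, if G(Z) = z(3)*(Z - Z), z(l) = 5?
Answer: 17736076/219 ≈ 80987.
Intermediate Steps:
G(Z) = 0 (G(Z) = 5*(Z - Z) = 5*0 = 0)
888/(-657) + (4*17 + G(-4))*1191 = 888/(-657) + (4*17 + 0)*1191 = 888*(-1/657) + (68 + 0)*1191 = -296/219 + 68*1191 = -296/219 + 80988 = 17736076/219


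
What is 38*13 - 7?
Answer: 487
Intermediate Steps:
38*13 - 7 = 494 - 7 = 487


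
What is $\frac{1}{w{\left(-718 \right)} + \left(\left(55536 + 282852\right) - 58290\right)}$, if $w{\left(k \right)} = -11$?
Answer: $\frac{1}{280087} \approx 3.5703 \cdot 10^{-6}$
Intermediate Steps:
$\frac{1}{w{\left(-718 \right)} + \left(\left(55536 + 282852\right) - 58290\right)} = \frac{1}{-11 + \left(\left(55536 + 282852\right) - 58290\right)} = \frac{1}{-11 + \left(338388 - 58290\right)} = \frac{1}{-11 + 280098} = \frac{1}{280087}$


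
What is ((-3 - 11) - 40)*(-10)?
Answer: 540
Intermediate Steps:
((-3 - 11) - 40)*(-10) = (-14 - 40)*(-10) = -54*(-10) = 540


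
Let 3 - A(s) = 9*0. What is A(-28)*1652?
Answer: 4956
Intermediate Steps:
A(s) = 3 (A(s) = 3 - 9*0 = 3 - 1*0 = 3 + 0 = 3)
A(-28)*1652 = 3*1652 = 4956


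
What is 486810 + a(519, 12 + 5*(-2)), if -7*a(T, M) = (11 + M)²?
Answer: 3407501/7 ≈ 4.8679e+5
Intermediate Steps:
a(T, M) = -(11 + M)²/7
486810 + a(519, 12 + 5*(-2)) = 486810 - (11 + (12 + 5*(-2)))²/7 = 486810 - (11 + (12 - 10))²/7 = 486810 - (11 + 2)²/7 = 486810 - ⅐*13² = 486810 - ⅐*169 = 486810 - 169/7 = 3407501/7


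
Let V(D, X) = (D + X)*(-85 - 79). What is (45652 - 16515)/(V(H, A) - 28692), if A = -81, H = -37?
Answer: -29137/9340 ≈ -3.1196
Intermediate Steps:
V(D, X) = -164*D - 164*X (V(D, X) = (D + X)*(-164) = -164*D - 164*X)
(45652 - 16515)/(V(H, A) - 28692) = (45652 - 16515)/((-164*(-37) - 164*(-81)) - 28692) = 29137/((6068 + 13284) - 28692) = 29137/(19352 - 28692) = 29137/(-9340) = 29137*(-1/9340) = -29137/9340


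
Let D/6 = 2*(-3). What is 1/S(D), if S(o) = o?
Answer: -1/36 ≈ -0.027778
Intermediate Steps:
D = -36 (D = 6*(2*(-3)) = 6*(-6) = -36)
1/S(D) = 1/(-36) = -1/36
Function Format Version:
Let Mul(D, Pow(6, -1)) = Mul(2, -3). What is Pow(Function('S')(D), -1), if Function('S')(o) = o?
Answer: Rational(-1, 36) ≈ -0.027778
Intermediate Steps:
D = -36 (D = Mul(6, Mul(2, -3)) = Mul(6, -6) = -36)
Pow(Function('S')(D), -1) = Pow(-36, -1) = Rational(-1, 36)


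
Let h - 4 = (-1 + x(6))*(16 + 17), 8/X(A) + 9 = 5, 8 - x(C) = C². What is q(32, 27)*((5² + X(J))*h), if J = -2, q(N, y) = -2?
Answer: 43838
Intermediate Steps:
x(C) = 8 - C²
X(A) = -2 (X(A) = 8/(-9 + 5) = 8/(-4) = 8*(-¼) = -2)
h = -953 (h = 4 + (-1 + (8 - 1*6²))*(16 + 17) = 4 + (-1 + (8 - 1*36))*33 = 4 + (-1 + (8 - 36))*33 = 4 + (-1 - 28)*33 = 4 - 29*33 = 4 - 957 = -953)
q(32, 27)*((5² + X(J))*h) = -2*(5² - 2)*(-953) = -2*(25 - 2)*(-953) = -46*(-953) = -2*(-21919) = 43838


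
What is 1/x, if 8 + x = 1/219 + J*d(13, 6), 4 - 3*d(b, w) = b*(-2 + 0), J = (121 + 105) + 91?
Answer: 219/692479 ≈ 0.00031626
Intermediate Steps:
J = 317 (J = 226 + 91 = 317)
d(b, w) = 4/3 + 2*b/3 (d(b, w) = 4/3 - b*(-2 + 0)/3 = 4/3 - b*(-2)/3 = 4/3 - (-2)*b/3 = 4/3 + 2*b/3)
x = 692479/219 (x = -8 + (1/219 + 317*(4/3 + (2/3)*13)) = -8 + (1/219 + 317*(4/3 + 26/3)) = -8 + (1/219 + 317*10) = -8 + (1/219 + 3170) = -8 + 694231/219 = 692479/219 ≈ 3162.0)
1/x = 1/(692479/219) = 219/692479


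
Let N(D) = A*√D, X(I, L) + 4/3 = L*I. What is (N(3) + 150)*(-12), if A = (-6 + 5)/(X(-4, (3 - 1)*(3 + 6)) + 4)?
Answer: -1800 - 9*√3/52 ≈ -1800.3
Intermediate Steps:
X(I, L) = -4/3 + I*L (X(I, L) = -4/3 + L*I = -4/3 + I*L)
A = 3/208 (A = (-6 + 5)/((-4/3 - 4*(3 - 1)*(3 + 6)) + 4) = -1/((-4/3 - 8*9) + 4) = -1/((-4/3 - 4*18) + 4) = -1/((-4/3 - 72) + 4) = -1/(-220/3 + 4) = -1/(-208/3) = -1*(-3/208) = 3/208 ≈ 0.014423)
N(D) = 3*√D/208
(N(3) + 150)*(-12) = (3*√3/208 + 150)*(-12) = (150 + 3*√3/208)*(-12) = -1800 - 9*√3/52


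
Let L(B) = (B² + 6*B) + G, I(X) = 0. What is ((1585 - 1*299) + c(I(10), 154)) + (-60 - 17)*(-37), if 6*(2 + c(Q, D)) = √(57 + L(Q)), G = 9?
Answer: 4133 + √66/6 ≈ 4134.4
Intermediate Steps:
L(B) = 9 + B² + 6*B (L(B) = (B² + 6*B) + 9 = 9 + B² + 6*B)
c(Q, D) = -2 + √(66 + Q² + 6*Q)/6 (c(Q, D) = -2 + √(57 + (9 + Q² + 6*Q))/6 = -2 + √(66 + Q² + 6*Q)/6)
((1585 - 1*299) + c(I(10), 154)) + (-60 - 17)*(-37) = ((1585 - 1*299) + (-2 + √(66 + 0² + 6*0)/6)) + (-60 - 17)*(-37) = ((1585 - 299) + (-2 + √(66 + 0 + 0)/6)) - 77*(-37) = (1286 + (-2 + √66/6)) + 2849 = (1284 + √66/6) + 2849 = 4133 + √66/6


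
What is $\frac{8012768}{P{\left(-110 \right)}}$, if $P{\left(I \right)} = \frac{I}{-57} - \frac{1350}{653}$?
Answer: $- \frac{9320101179}{160} \approx -5.8251 \cdot 10^{7}$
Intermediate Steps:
$P{\left(I \right)} = - \frac{1350}{653} - \frac{I}{57}$ ($P{\left(I \right)} = I \left(- \frac{1}{57}\right) - \frac{1350}{653} = - \frac{I}{57} - \frac{1350}{653} = - \frac{1350}{653} - \frac{I}{57}$)
$\frac{8012768}{P{\left(-110 \right)}} = \frac{8012768}{- \frac{1350}{653} - - \frac{110}{57}} = \frac{8012768}{- \frac{1350}{653} + \frac{110}{57}} = \frac{8012768}{- \frac{5120}{37221}} = 8012768 \left(- \frac{37221}{5120}\right) = - \frac{9320101179}{160}$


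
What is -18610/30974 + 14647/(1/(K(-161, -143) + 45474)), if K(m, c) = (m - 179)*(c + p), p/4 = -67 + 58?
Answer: 24120601346421/15487 ≈ 1.5575e+9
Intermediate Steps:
p = -36 (p = 4*(-67 + 58) = 4*(-9) = -36)
K(m, c) = (-179 + m)*(-36 + c) (K(m, c) = (m - 179)*(c - 36) = (-179 + m)*(-36 + c))
-18610/30974 + 14647/(1/(K(-161, -143) + 45474)) = -18610/30974 + 14647/(1/((6444 - 179*(-143) - 36*(-161) - 143*(-161)) + 45474)) = -18610*1/30974 + 14647/(1/((6444 + 25597 + 5796 + 23023) + 45474)) = -9305/15487 + 14647/(1/(60860 + 45474)) = -9305/15487 + 14647/(1/106334) = -9305/15487 + 14647*106334 = -9305/15487 + 1557474098 = 24120601346421/15487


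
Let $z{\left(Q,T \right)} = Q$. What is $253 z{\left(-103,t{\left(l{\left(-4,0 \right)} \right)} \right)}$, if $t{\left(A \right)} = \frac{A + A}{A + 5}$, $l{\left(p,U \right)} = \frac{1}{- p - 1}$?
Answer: $-26059$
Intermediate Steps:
$l{\left(p,U \right)} = \frac{1}{-1 - p}$
$t{\left(A \right)} = \frac{2 A}{5 + A}$
$253 z{\left(-103,t{\left(l{\left(-4,0 \right)} \right)} \right)} = 253 \left(-103\right) = -26059$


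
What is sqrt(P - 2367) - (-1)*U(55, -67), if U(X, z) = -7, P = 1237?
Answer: -7 + I*sqrt(1130) ≈ -7.0 + 33.615*I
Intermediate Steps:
sqrt(P - 2367) - (-1)*U(55, -67) = sqrt(1237 - 2367) - (-1)*(-7) = sqrt(-1130) - 1*7 = I*sqrt(1130) - 7 = -7 + I*sqrt(1130)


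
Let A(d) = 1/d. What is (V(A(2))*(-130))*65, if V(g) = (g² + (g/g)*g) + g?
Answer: -21125/2 ≈ -10563.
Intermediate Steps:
A(d) = 1/d
V(g) = g² + 2*g (V(g) = (g² + 1*g) + g = (g² + g) + g = (g + g²) + g = g² + 2*g)
(V(A(2))*(-130))*65 = (((2 + 1/2)/2)*(-130))*65 = (((2 + ½)/2)*(-130))*65 = (((½)*(5/2))*(-130))*65 = ((5/4)*(-130))*65 = -325/2*65 = -21125/2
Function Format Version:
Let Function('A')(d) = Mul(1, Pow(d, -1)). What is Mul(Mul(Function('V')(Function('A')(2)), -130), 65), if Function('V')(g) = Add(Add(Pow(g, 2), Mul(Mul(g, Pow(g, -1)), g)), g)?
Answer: Rational(-21125, 2) ≈ -10563.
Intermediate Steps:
Function('A')(d) = Pow(d, -1)
Function('V')(g) = Add(Pow(g, 2), Mul(2, g)) (Function('V')(g) = Add(Add(Pow(g, 2), Mul(1, g)), g) = Add(Add(Pow(g, 2), g), g) = Add(Add(g, Pow(g, 2)), g) = Add(Pow(g, 2), Mul(2, g)))
Mul(Mul(Function('V')(Function('A')(2)), -130), 65) = Mul(Mul(Mul(Pow(2, -1), Add(2, Pow(2, -1))), -130), 65) = Mul(Mul(Mul(Rational(1, 2), Add(2, Rational(1, 2))), -130), 65) = Mul(Mul(Mul(Rational(1, 2), Rational(5, 2)), -130), 65) = Mul(Mul(Rational(5, 4), -130), 65) = Mul(Rational(-325, 2), 65) = Rational(-21125, 2)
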